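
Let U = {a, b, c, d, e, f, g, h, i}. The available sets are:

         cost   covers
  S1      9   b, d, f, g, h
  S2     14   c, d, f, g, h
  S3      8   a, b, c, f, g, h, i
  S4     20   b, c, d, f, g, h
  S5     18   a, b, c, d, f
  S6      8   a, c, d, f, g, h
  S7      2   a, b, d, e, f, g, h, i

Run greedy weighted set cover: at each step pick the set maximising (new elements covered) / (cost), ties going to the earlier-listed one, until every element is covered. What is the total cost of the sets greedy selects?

10

Pick 1: S7 adds 8 new (a, b, d, e, f, g, h, i) at cost 2 (ratio 8/2).
Pick 2: S3 adds 1 new (c) at cost 8 (ratio 1/8).
Greedy total cost: 2 + 8 = 10.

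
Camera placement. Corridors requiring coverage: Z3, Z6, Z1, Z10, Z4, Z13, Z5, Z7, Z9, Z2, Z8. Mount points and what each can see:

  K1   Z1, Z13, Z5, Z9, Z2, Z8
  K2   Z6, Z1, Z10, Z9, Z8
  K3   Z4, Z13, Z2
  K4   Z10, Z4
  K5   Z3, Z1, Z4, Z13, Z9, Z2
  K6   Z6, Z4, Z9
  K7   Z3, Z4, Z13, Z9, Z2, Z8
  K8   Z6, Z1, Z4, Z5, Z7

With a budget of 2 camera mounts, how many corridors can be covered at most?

Choosing K7, K8 covers {Z3, Z6, Z1, Z4, Z13, Z5, Z7, Z9, Z2, Z8} — 10 corridors.
No choice of 2 camera mounts does better; here Z10 is left uncovered.

10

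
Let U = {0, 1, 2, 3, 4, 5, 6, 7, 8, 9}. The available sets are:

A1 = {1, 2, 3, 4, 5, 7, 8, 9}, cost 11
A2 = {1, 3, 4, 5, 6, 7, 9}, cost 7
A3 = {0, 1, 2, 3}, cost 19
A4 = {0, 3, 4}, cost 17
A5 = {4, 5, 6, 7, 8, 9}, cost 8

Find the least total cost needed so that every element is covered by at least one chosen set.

A3, A5 cover every element at cost 19 + 8 = 27.
Any cover uses at least 2 sets; among all covering selections none totals below 27.
Greedy by coverage-per-cost would pick A2, A1, A4 for 35 — worse than the optimum 27.

27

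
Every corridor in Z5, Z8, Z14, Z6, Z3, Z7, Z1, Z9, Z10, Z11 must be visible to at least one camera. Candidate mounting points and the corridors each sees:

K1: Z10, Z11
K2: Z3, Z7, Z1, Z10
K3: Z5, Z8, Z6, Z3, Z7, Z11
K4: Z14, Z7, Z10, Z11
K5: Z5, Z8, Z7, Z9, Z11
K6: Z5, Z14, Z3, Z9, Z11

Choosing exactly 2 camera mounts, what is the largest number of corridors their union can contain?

8

Choosing K2, K3 covers {Z5, Z8, Z6, Z3, Z7, Z1, Z10, Z11} — 8 corridors.
No choice of 2 camera mounts does better; here Z14, Z9 are left uncovered.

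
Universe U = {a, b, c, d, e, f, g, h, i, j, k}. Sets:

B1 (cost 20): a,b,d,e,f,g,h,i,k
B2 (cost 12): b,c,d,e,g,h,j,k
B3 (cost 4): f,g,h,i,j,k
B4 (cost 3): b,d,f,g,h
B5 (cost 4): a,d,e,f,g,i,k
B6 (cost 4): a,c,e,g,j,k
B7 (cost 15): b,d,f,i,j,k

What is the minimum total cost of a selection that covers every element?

B3, B4, B6 cover every element at cost 4 + 3 + 4 = 11.
Any cover uses at least 2 sets; among all covering selections none totals below 11.

11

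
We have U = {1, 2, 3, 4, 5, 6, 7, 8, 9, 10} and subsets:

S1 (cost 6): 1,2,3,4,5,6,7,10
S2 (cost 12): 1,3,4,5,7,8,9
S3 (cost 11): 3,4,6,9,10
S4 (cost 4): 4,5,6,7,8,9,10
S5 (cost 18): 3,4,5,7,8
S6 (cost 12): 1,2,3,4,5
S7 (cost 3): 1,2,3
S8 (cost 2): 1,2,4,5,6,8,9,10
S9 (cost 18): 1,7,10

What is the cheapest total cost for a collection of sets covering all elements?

S4, S7 cover every element at cost 4 + 3 = 7.
Any cover uses at least 2 sets; among all covering selections none totals below 7.

7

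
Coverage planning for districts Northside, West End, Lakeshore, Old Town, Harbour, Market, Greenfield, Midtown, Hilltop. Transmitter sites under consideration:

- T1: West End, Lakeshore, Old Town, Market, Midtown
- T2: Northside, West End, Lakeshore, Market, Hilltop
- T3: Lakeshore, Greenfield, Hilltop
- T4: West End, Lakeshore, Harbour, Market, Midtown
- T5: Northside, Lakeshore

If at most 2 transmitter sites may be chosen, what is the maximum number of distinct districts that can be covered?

Choosing T1, T2 covers {Northside, West End, Lakeshore, Old Town, Market, Midtown, Hilltop} — 7 districts.
No choice of 2 transmitter sites does better; here Harbour, Greenfield are left uncovered.

7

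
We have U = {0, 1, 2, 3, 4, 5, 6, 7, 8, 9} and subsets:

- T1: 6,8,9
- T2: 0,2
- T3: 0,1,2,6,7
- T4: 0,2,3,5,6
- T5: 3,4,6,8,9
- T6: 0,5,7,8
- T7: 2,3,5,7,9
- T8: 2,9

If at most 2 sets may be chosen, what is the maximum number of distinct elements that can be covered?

Choosing T3, T5 covers {0, 1, 2, 3, 4, 6, 7, 8, 9} — 9 elements.
No choice of 2 sets does better; here 5 is left uncovered.

9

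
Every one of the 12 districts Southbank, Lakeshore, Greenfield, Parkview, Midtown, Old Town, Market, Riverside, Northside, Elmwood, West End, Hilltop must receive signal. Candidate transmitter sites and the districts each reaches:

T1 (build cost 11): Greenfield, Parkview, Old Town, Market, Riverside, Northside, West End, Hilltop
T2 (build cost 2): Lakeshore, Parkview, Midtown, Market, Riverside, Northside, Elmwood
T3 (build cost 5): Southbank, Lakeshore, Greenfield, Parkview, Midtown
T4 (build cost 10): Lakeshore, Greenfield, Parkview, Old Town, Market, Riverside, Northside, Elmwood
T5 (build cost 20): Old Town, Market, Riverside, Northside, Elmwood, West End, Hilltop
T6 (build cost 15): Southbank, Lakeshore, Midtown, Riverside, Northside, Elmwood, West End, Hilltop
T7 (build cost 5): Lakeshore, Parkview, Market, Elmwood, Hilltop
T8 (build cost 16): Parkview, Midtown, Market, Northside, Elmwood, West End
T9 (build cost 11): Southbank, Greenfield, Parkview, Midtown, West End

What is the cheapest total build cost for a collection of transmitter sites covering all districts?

18

T1, T2, T3 cover every district at build cost 11 + 2 + 5 = 18.
Any cover uses at least 2 transmitter sites; among all covering selections none totals below 18.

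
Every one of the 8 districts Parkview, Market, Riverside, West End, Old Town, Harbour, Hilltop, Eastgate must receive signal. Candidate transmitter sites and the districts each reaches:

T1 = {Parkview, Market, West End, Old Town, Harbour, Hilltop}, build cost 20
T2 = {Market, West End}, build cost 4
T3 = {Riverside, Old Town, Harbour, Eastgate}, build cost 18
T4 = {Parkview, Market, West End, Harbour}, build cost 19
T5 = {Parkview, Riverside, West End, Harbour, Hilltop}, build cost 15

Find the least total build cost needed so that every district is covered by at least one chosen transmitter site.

T2, T3, T5 cover every district at build cost 4 + 18 + 15 = 37.
Any cover uses at least 2 transmitter sites; among all covering selections none totals below 37.

37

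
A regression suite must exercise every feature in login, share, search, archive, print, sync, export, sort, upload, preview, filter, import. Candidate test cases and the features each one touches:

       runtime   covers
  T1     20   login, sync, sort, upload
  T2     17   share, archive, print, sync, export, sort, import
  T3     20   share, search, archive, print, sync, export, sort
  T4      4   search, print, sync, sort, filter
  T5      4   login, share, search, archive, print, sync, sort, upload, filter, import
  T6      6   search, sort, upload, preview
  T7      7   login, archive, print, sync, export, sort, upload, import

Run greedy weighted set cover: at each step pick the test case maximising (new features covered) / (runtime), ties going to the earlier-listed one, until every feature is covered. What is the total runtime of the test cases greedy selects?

17

Pick 1: T5 adds 10 new (login, share, search, archive, print, sync, sort, upload, filter, import) at runtime 4 (ratio 10/4).
Pick 2: T6 adds 1 new (preview) at runtime 6 (ratio 1/6).
Pick 3: T7 adds 1 new (export) at runtime 7 (ratio 1/7).
Greedy total runtime: 4 + 6 + 7 = 17.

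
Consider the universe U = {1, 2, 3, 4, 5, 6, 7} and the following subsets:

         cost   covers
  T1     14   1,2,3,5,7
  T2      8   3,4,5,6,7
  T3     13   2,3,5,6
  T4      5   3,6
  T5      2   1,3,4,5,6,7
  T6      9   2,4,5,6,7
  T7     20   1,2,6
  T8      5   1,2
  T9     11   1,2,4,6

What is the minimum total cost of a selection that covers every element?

7

T5, T8 cover every element at cost 2 + 5 = 7.
Any cover uses at least 2 sets; among all covering selections none totals below 7.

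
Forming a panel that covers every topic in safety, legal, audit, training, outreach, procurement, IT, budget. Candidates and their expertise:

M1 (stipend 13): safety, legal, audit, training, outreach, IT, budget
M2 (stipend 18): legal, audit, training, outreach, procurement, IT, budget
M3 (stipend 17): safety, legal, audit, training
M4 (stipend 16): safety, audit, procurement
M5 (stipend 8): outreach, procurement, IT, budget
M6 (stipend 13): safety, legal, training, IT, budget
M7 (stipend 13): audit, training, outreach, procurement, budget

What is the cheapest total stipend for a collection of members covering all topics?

M1, M5 cover every topic at stipend 13 + 8 = 21.
Any cover uses at least 2 members; among all covering selections none totals below 21.

21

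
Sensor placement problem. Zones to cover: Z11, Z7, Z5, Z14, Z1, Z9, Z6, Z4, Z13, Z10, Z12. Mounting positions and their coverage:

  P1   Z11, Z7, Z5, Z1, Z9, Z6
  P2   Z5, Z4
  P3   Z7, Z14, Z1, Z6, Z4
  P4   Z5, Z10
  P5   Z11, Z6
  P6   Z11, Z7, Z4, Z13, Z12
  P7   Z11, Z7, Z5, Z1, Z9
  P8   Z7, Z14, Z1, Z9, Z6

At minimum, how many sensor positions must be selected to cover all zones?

P4, P6, P8 together cover {Z11, Z7, Z5, Z14, Z1, Z9, Z6, Z4, Z13, Z10, Z12} — every zone.
No 2 of the 8 sensor positions cover everything (all 28 pairs fall short), so 3 is minimum.

3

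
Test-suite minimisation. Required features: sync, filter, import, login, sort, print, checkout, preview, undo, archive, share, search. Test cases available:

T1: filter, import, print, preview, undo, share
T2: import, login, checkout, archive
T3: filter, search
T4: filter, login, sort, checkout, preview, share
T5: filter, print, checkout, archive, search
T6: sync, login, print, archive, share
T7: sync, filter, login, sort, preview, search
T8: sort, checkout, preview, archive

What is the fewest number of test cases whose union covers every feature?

3

T1, T2, T7 together cover {sync, filter, import, login, sort, print, checkout, preview, undo, archive, share, search} — every feature.
No 2 of the 8 test cases cover everything (all 28 pairs fall short), so 3 is minimum.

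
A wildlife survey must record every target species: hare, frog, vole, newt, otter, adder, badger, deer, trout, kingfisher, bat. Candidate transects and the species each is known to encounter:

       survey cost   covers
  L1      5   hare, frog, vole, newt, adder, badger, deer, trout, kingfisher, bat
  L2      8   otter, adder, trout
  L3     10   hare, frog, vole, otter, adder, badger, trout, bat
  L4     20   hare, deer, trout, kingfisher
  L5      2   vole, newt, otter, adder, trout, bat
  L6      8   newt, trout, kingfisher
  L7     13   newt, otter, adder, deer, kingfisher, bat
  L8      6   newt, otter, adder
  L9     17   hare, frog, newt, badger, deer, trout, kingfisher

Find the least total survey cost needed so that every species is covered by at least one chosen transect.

7

L1, L5 cover every species at survey cost 5 + 2 = 7.
Any cover uses at least 2 transects; among all covering selections none totals below 7.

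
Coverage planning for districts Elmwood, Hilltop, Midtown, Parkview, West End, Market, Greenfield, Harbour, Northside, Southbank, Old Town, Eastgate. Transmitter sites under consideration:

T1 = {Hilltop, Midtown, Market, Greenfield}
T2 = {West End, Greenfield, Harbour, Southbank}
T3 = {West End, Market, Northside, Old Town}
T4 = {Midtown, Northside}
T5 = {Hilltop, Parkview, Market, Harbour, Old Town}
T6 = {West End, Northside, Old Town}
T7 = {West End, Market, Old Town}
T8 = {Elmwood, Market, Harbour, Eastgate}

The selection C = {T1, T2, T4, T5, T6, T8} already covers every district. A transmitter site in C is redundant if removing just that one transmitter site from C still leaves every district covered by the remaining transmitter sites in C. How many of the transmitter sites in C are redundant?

Drop T1: the rest still cover every district — redundant.
Drop T2: Southbank uncovered — not redundant.
Drop T4: the rest still cover every district — redundant.
Drop T5: Parkview uncovered — not redundant.
Drop T6: the rest still cover every district — redundant.
Drop T8: Elmwood, Eastgate uncovered — not redundant.
3 redundant: T1, T4, T6.

3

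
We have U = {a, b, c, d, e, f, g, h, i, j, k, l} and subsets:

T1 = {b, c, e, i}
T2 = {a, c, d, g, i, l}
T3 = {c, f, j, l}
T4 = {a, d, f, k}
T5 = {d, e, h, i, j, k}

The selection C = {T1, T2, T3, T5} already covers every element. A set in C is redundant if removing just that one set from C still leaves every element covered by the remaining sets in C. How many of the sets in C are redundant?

Drop T1: b uncovered — not redundant.
Drop T2: a, g uncovered — not redundant.
Drop T3: f uncovered — not redundant.
Drop T5: h, k uncovered — not redundant.
None of the sets in C is redundant.

0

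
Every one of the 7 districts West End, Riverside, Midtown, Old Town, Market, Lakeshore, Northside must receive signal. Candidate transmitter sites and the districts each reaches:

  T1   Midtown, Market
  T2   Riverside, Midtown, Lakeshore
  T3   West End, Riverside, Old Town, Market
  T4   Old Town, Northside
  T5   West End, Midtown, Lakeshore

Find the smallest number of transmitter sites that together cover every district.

3

T2, T3, T4 together cover {West End, Riverside, Midtown, Old Town, Market, Lakeshore, Northside} — every district.
No 2 of the 5 transmitter sites cover everything (all 10 pairs fall short), so 3 is minimum.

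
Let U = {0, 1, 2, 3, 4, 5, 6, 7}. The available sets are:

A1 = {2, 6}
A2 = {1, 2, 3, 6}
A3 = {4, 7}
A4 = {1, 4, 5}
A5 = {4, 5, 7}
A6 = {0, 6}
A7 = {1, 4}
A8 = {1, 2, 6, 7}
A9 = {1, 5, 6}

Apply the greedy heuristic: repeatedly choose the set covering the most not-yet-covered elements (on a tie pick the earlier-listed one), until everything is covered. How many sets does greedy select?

Pick 1: A2 covers 4 new elements (1, 2, 3, 6).
Pick 2: A5 covers 3 new elements (4, 5, 7).
Pick 3: A6 covers 1 new elements (0).
Greedy uses 3 sets.

3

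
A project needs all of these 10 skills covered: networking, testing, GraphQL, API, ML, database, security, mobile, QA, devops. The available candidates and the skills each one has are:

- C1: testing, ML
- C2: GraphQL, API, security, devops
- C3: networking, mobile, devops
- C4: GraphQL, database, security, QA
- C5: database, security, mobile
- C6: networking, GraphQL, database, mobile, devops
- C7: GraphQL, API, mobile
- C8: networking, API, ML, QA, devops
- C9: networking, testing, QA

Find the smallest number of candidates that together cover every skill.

4

C1, C2, C3, C4 together cover {networking, testing, GraphQL, API, ML, database, security, mobile, QA, devops} — every skill.
No 3 of the 9 candidates cover everything (all 84 triples fall short), so 4 is minimum.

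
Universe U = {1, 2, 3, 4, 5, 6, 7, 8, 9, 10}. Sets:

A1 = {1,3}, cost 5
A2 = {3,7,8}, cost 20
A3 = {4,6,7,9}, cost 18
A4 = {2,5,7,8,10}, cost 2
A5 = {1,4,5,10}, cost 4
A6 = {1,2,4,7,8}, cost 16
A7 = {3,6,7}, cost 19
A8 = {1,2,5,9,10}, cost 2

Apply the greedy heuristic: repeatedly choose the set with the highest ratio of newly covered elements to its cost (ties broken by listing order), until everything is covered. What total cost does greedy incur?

31

Pick 1: A4 adds 5 new (2, 5, 7, 8, 10) at cost 2 (ratio 5/2).
Pick 2: A8 adds 2 new (1, 9) at cost 2 (ratio 2/2).
Pick 3: A5 adds 1 new (4) at cost 4 (ratio 1/4).
Pick 4: A1 adds 1 new (3) at cost 5 (ratio 1/5).
Pick 5: A3 adds 1 new (6) at cost 18 (ratio 1/18).
Greedy total cost: 2 + 2 + 4 + 5 + 18 = 31. (The true optimum is 25, so greedy overshoots here.)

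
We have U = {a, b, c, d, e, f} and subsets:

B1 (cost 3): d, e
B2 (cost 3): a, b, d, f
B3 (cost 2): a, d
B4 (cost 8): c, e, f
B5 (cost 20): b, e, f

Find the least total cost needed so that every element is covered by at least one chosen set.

B2, B4 cover every element at cost 3 + 8 = 11.
Any cover uses at least 2 sets; among all covering selections none totals below 11.
Greedy by coverage-per-cost would pick B2, B1, B4 for 14 — worse than the optimum 11.

11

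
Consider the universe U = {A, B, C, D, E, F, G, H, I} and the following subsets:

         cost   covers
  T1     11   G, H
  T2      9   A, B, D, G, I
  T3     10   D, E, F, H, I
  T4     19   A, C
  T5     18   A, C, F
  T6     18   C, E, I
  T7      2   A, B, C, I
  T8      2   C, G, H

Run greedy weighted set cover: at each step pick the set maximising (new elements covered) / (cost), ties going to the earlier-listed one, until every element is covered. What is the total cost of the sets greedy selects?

14

Pick 1: T7 adds 4 new (A, B, C, I) at cost 2 (ratio 4/2).
Pick 2: T8 adds 2 new (G, H) at cost 2 (ratio 2/2).
Pick 3: T3 adds 3 new (D, E, F) at cost 10 (ratio 3/10).
Greedy total cost: 2 + 2 + 10 = 14.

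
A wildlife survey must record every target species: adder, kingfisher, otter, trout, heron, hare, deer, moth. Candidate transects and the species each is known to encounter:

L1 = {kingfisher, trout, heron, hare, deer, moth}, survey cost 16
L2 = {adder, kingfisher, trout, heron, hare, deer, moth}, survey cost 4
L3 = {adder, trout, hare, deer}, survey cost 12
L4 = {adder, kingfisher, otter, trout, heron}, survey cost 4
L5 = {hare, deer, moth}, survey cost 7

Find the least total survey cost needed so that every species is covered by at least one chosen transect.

8

L2, L4 cover every species at survey cost 4 + 4 = 8.
Any cover uses at least 2 transects; among all covering selections none totals below 8.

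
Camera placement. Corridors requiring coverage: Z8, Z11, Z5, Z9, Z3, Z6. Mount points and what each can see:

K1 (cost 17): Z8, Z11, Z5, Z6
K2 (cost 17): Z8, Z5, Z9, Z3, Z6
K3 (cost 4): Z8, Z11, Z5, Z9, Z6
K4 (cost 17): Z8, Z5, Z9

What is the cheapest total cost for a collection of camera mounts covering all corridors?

21

K2, K3 cover every corridor at cost 17 + 4 = 21.
Any cover uses at least 2 camera mounts; among all covering selections none totals below 21.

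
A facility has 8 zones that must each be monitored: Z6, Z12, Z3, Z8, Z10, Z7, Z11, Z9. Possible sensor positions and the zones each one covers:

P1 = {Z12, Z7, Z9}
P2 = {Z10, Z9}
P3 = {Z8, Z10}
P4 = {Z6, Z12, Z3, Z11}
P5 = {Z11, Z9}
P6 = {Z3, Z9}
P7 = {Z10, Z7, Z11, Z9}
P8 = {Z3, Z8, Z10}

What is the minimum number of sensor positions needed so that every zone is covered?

P1, P3, P4 together cover {Z6, Z12, Z3, Z8, Z10, Z7, Z11, Z9} — every zone.
No 2 of the 8 sensor positions cover everything (all 28 pairs fall short), so 3 is minimum.

3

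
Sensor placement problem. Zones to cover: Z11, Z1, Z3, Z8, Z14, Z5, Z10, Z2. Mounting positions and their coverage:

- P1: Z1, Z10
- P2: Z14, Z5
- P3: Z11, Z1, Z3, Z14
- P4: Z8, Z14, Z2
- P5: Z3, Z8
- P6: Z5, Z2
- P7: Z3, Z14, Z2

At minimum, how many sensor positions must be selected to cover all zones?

P1, P2, P3, P4 together cover {Z11, Z1, Z3, Z8, Z14, Z5, Z10, Z2} — every zone.
No 3 of the 7 sensor positions cover everything (all 35 triples fall short), so 4 is minimum.

4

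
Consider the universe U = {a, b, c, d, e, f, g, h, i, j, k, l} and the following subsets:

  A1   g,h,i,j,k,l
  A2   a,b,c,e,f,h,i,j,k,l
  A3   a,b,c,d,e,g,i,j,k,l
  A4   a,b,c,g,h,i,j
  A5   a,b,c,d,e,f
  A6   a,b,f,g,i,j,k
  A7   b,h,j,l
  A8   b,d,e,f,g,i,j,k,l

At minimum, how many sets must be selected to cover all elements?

A1, A5 together cover {a, b, c, d, e, f, g, h, i, j, k, l} — every element.
No single set contains all 12 elements, so 2 is optimal.

2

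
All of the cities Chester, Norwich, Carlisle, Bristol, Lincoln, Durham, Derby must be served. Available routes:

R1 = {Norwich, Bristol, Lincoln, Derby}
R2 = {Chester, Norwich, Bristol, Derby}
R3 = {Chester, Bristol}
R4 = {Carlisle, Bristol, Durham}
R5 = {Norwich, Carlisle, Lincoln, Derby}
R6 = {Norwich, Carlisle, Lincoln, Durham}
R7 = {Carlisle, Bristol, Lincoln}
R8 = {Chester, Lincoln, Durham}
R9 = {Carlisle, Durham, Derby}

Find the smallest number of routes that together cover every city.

2

R2, R6 together cover {Chester, Norwich, Carlisle, Bristol, Lincoln, Durham, Derby} — every city.
No single route contains all 7 cities, so 2 is optimal.
Greedy (largest uncovered first) would take R1, R4, R2 — 3 routes — but 2 suffice.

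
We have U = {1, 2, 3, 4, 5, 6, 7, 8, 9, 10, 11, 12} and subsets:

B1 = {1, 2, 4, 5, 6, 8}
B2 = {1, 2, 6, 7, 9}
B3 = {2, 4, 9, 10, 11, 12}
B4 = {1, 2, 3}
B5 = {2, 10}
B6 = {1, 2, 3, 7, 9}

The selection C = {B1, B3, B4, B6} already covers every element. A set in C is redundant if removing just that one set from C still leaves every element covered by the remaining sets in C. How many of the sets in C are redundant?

Drop B1: 5, 6, 8 uncovered — not redundant.
Drop B3: 10, 11, 12 uncovered — not redundant.
Drop B4: the rest still cover every element — redundant.
Drop B6: 7 uncovered — not redundant.
1 redundant: B4.

1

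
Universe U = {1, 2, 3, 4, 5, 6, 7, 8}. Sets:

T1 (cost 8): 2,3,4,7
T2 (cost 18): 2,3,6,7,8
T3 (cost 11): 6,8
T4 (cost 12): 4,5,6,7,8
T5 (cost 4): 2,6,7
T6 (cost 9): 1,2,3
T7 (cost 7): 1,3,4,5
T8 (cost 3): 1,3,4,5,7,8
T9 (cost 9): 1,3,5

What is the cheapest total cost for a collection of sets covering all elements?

T5, T8 cover every element at cost 4 + 3 = 7.
Any cover uses at least 2 sets; among all covering selections none totals below 7.

7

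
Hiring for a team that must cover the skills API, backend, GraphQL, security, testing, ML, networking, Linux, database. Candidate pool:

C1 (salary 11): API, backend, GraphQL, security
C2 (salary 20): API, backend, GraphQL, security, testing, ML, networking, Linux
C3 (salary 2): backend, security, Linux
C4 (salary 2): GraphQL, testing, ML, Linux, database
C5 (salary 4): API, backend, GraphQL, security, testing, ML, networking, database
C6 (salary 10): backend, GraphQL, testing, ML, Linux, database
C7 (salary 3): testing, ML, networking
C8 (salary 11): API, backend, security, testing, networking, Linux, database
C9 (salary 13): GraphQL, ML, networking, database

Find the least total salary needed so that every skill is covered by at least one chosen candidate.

6

C3, C5 cover every skill at salary 2 + 4 = 6.
Any cover uses at least 2 candidates; among all covering selections none totals below 6.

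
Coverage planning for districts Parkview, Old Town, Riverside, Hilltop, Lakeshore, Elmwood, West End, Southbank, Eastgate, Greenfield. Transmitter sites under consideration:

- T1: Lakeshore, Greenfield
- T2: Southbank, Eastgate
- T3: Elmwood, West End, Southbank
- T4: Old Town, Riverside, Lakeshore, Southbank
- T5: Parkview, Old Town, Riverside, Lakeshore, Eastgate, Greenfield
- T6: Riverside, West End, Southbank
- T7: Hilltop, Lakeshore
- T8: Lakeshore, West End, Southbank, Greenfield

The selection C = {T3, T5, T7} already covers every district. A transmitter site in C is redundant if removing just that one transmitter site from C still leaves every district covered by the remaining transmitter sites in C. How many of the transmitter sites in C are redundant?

0

Drop T3: Elmwood, West End, Southbank uncovered — not redundant.
Drop T5: Parkview, Old Town, Riverside, Eastgate, … uncovered — not redundant.
Drop T7: Hilltop uncovered — not redundant.
None of the transmitter sites in C is redundant.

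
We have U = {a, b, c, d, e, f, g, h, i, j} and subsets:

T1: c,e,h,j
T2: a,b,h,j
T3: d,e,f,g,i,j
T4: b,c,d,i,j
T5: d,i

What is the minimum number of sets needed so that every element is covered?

T1, T2, T3 together cover {a, b, c, d, e, f, g, h, i, j} — every element.
No 2 of the 5 sets cover everything (all 10 pairs fall short), so 3 is minimum.

3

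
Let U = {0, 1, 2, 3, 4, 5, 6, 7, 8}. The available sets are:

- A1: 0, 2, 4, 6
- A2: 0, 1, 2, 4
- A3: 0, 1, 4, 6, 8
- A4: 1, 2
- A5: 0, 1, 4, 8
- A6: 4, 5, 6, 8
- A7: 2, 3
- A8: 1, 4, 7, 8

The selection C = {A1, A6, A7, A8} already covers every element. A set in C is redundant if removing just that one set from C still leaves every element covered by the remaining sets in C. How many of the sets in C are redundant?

0

Drop A1: 0 uncovered — not redundant.
Drop A6: 5 uncovered — not redundant.
Drop A7: 3 uncovered — not redundant.
Drop A8: 1, 7 uncovered — not redundant.
None of the sets in C is redundant.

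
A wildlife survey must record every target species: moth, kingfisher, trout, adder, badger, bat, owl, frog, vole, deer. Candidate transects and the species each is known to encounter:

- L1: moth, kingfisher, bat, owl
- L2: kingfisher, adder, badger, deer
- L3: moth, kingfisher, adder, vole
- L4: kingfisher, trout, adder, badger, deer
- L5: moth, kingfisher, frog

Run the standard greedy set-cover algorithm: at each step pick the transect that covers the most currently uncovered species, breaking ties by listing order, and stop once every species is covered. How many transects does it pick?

4

Pick 1: L4 covers 5 new species (kingfisher, trout, adder, badger, deer).
Pick 2: L1 covers 3 new species (moth, bat, owl).
Pick 3: L3 covers 1 new species (vole).
Pick 4: L5 covers 1 new species (frog).
Greedy uses 4 transects.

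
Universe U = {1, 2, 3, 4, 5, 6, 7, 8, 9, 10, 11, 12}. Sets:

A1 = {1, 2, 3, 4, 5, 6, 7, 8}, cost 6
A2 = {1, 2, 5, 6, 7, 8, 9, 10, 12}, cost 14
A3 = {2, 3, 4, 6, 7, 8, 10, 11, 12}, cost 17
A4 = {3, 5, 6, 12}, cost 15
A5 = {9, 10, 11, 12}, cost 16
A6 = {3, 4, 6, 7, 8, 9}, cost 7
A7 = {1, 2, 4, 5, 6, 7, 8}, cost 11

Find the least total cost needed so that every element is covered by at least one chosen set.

22

A1, A5 cover every element at cost 6 + 16 = 22.
Any cover uses at least 2 sets; among all covering selections none totals below 22.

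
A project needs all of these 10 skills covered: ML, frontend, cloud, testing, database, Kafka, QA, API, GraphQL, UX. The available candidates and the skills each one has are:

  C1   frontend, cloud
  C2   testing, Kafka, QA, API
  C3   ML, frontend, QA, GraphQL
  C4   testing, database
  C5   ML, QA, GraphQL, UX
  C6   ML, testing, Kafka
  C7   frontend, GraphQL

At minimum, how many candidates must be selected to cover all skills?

C1, C2, C4, C5 together cover {ML, frontend, cloud, testing, database, Kafka, QA, API, GraphQL, UX} — every skill.
No 3 of the 7 candidates cover everything (all 35 triples fall short), so 4 is minimum.
Greedy (largest uncovered first) would take C2, C3, C1, C4, C5 — 5 candidates — but 4 suffice.

4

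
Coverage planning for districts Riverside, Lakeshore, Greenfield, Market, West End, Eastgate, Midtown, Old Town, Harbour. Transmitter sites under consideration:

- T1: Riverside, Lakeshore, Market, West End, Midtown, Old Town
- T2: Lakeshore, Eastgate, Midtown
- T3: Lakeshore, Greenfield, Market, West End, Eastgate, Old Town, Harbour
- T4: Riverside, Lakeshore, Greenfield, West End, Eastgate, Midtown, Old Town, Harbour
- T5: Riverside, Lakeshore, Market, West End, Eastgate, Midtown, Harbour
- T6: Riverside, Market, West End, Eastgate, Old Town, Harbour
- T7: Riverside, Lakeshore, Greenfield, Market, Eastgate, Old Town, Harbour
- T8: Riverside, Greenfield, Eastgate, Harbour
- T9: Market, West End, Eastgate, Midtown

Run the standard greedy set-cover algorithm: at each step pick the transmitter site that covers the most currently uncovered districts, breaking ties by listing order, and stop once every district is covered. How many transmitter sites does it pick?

2

Pick 1: T4 covers 8 new districts (Riverside, Lakeshore, Greenfield, West End, Eastgate, Midtown, Old Town, Harbour).
Pick 2: T1 covers 1 new districts (Market).
Greedy uses 2 transmitter sites.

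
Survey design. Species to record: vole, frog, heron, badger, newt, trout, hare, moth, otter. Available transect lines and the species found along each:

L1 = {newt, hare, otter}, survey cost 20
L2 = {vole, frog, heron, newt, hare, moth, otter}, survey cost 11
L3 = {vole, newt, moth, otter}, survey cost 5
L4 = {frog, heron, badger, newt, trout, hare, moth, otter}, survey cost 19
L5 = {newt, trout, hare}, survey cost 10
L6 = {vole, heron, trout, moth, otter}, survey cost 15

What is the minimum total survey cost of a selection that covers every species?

24

L3, L4 cover every species at survey cost 5 + 19 = 24.
Any cover uses at least 2 transects; among all covering selections none totals below 24.
Greedy by coverage-per-survey cost would pick L3, L2, L4 for 35 — worse than the optimum 24.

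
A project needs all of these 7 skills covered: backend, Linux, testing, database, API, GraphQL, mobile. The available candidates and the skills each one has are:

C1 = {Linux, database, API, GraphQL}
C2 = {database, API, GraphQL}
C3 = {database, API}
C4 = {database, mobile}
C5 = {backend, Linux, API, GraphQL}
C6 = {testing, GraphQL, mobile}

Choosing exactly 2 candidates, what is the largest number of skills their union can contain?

6

Choosing C1, C6 covers {Linux, testing, database, API, GraphQL, mobile} — 6 skills.
No choice of 2 candidates does better; here backend is left uncovered.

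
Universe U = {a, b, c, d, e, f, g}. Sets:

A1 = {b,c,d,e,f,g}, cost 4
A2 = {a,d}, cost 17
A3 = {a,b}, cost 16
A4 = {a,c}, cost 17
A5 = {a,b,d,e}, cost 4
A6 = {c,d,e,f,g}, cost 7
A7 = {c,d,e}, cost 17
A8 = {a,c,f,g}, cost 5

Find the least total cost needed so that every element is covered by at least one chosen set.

8

A1, A5 cover every element at cost 4 + 4 = 8.
Any cover uses at least 2 sets; among all covering selections none totals below 8.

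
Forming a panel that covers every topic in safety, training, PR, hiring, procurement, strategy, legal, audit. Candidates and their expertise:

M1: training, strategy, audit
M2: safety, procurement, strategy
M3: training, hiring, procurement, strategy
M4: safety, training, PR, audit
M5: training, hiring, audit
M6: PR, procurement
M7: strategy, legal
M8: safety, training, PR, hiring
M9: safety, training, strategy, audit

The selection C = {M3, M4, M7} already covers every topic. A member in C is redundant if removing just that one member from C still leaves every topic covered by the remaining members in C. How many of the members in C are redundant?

0

Drop M3: hiring, procurement uncovered — not redundant.
Drop M4: safety, PR, audit uncovered — not redundant.
Drop M7: legal uncovered — not redundant.
None of the members in C is redundant.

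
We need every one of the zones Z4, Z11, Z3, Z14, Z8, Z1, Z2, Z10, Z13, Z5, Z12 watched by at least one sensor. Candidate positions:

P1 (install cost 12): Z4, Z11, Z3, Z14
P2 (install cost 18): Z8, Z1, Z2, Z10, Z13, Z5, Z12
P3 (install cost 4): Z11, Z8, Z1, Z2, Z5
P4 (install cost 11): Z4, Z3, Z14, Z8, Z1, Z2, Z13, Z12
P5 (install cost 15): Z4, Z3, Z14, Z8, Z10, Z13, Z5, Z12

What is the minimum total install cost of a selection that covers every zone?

19

P3, P5 cover every zone at install cost 4 + 15 = 19.
Any cover uses at least 2 sensor positions; among all covering selections none totals below 19.
Greedy by coverage-per-install cost would pick P3, P4, P5 for 30 — worse than the optimum 19.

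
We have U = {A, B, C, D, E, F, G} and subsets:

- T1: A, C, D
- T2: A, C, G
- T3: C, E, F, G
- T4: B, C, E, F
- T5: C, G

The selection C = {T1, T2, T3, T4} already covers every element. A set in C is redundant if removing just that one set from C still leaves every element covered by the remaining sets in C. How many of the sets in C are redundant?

2

Drop T1: D uncovered — not redundant.
Drop T2: the rest still cover every element — redundant.
Drop T3: the rest still cover every element — redundant.
Drop T4: B uncovered — not redundant.
2 redundant: T2, T3.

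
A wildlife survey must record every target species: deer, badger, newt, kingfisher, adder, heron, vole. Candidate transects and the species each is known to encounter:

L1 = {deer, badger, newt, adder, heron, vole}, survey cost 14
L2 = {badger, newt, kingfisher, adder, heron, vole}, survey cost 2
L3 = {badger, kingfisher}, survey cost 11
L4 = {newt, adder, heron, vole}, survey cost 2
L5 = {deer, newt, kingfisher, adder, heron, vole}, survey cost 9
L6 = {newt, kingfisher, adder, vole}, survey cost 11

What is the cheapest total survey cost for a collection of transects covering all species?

11

L2, L5 cover every species at survey cost 2 + 9 = 11.
Any cover uses at least 2 transects; among all covering selections none totals below 11.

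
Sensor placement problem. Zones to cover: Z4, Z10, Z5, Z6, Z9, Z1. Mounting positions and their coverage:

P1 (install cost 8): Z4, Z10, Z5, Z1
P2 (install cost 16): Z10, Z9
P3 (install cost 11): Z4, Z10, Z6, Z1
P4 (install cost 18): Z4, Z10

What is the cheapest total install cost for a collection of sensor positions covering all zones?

P1, P2, P3 cover every zone at install cost 8 + 16 + 11 = 35.
Any cover uses at least 3 sensor positions; among all covering selections none totals below 35.

35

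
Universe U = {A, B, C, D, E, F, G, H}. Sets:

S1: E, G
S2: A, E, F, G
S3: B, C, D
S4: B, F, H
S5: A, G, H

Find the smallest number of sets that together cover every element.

S2, S3, S4 together cover {A, B, C, D, E, F, G, H} — every element.
No 2 of the 5 sets cover everything (all 10 pairs fall short), so 3 is minimum.

3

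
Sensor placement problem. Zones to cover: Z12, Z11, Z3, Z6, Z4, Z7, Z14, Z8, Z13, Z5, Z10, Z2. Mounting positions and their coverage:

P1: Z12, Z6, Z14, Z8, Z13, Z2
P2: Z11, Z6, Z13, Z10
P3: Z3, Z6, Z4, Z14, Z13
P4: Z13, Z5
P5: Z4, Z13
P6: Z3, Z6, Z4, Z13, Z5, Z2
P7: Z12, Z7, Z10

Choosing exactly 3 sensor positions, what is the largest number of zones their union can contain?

11

Choosing P1, P2, P6 covers {Z12, Z11, Z3, Z6, Z4, Z14, Z8, Z13, Z5, Z10, Z2} — 11 zones.
No choice of 3 sensor positions does better; here Z7 is left uncovered.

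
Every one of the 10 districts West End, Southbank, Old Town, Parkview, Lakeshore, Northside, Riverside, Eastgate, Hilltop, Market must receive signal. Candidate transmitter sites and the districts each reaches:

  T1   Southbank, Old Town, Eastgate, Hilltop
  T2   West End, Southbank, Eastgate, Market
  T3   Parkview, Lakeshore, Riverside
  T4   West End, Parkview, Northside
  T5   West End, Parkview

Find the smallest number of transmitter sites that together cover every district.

4

T1, T2, T3, T4 together cover {West End, Southbank, Old Town, Parkview, Lakeshore, Northside, Riverside, Eastgate, Hilltop, Market} — every district.
No 3 of the 5 transmitter sites cover everything (all 10 triples fall short), so 4 is minimum.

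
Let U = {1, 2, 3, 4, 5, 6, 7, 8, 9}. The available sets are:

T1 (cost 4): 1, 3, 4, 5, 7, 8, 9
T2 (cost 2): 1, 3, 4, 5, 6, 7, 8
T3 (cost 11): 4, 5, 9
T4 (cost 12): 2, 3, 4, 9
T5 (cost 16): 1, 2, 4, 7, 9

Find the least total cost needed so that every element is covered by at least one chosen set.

T2, T4 cover every element at cost 2 + 12 = 14.
Any cover uses at least 2 sets; among all covering selections none totals below 14.
Greedy by coverage-per-cost would pick T2, T1, T4 for 18 — worse than the optimum 14.

14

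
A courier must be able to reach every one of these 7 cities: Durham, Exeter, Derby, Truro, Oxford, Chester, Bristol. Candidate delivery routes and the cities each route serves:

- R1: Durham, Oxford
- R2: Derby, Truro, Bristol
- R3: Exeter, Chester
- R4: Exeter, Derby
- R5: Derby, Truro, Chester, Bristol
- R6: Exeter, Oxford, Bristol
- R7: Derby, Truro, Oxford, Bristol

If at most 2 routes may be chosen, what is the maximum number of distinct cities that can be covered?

6

Choosing R1, R5 covers {Durham, Derby, Truro, Oxford, Chester, Bristol} — 6 cities.
No choice of 2 routes does better; here Exeter is left uncovered.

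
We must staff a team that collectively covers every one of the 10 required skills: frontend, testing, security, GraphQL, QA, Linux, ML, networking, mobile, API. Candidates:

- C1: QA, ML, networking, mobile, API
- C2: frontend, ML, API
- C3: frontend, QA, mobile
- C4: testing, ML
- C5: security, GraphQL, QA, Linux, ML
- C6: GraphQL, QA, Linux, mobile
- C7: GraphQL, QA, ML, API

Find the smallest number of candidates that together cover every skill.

4

C1, C2, C4, C5 together cover {frontend, testing, security, GraphQL, QA, Linux, ML, networking, mobile, API} — every skill.
No 3 of the 7 candidates cover everything (all 35 triples fall short), so 4 is minimum.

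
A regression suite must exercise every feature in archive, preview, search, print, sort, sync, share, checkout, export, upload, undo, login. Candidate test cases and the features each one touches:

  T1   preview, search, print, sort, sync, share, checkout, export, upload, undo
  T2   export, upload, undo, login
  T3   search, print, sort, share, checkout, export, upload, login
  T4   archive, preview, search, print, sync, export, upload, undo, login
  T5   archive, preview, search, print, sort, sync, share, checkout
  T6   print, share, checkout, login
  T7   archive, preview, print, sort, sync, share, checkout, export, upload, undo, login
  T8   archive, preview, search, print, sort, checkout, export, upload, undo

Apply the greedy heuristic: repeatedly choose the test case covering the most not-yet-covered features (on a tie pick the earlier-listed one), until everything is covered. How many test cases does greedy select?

Pick 1: T7 covers 11 new features (archive, preview, print, sort, sync, share, checkout, export, upload, undo, login).
Pick 2: T1 covers 1 new features (search).
Greedy uses 2 test cases.

2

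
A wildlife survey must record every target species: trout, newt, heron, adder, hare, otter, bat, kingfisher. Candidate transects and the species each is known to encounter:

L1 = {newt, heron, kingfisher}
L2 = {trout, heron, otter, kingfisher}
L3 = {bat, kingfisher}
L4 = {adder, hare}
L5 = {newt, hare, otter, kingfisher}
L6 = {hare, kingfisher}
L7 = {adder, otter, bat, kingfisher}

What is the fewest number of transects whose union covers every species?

3

L2, L5, L7 together cover {trout, newt, heron, adder, hare, otter, bat, kingfisher} — every species.
No 2 of the 7 transects cover everything (all 21 pairs fall short), so 3 is minimum.
Greedy (largest uncovered first) would take L2, L4, L1, L3 — 4 transects — but 3 suffice.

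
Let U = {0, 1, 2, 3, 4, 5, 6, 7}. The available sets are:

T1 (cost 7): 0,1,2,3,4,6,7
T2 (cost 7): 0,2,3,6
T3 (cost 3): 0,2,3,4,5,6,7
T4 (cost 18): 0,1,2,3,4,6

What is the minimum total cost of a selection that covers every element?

10

T1, T3 cover every element at cost 7 + 3 = 10.
Any cover uses at least 2 sets; among all covering selections none totals below 10.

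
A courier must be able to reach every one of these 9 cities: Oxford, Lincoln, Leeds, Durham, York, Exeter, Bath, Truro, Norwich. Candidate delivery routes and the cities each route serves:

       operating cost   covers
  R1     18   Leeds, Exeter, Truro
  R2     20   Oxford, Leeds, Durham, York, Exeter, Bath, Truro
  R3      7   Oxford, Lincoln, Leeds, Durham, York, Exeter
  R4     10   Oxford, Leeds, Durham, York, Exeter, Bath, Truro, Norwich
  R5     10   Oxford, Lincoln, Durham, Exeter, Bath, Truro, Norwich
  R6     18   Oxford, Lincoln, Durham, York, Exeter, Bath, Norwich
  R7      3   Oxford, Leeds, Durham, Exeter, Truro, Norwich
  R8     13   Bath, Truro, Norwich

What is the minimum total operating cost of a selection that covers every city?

R3, R4 cover every city at operating cost 7 + 10 = 17.
Any cover uses at least 2 routes; among all covering selections none totals below 17.

17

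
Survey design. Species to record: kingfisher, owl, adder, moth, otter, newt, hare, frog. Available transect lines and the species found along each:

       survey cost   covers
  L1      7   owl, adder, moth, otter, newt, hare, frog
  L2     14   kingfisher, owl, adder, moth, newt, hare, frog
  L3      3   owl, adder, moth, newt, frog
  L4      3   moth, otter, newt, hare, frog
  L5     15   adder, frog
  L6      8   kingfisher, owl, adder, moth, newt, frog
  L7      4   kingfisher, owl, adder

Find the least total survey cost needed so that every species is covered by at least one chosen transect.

7

L4, L7 cover every species at survey cost 3 + 4 = 7.
Any cover uses at least 2 transects; among all covering selections none totals below 7.
Greedy by coverage-per-survey cost would pick L3, L4, L7 for 10 — worse than the optimum 7.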